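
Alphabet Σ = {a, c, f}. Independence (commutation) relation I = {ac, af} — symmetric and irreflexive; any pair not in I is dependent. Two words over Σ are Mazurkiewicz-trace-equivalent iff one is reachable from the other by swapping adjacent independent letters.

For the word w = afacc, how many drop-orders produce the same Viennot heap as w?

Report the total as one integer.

0(a) covers ∅
1(f) covers ∅
2(a) covers 0:a
3(c) covers 1:f
4(c) covers 3:c
floor of heap: 0:a, 1:f
completions by unplaced set U, small U first (add the entries for U minus each lowest piece of U):
  |U|=1: {2}:1  {4}:1
  |U|=2: {0,2}:1  {2,4}:2  {3,4}:1
  |U|=3: {0,2,4}:3  {1,3,4}:1  {2,3,4}:3
  start at 0(a): 4
  start at 1(f): 6
sum over floor = 10

10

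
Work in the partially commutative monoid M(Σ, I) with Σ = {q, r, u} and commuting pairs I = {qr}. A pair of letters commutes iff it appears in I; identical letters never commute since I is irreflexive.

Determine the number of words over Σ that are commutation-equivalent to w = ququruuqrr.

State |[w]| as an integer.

drop 0:q onto floor
drop 1:u onto {0:q}
drop 2:q onto {1:u}
drop 3:u onto {2:q}
drop 4:r onto {3:u}
drop 5:u onto {4:r}
drop 6:u onto {5:u}
drop 7:q onto {6:u}
drop 8:r onto {6:u}
drop 9:r onto {8:r}
ground layer = {0:q}
drop-orders for the pieces not yet dropped (sum over which currently-grounded one goes next):
  1 to go: {7} 1  {9} 1
  2 to go: {7,9} 2  {8,9} 1
  3 to go: {7,8,9} 3
  4 to go: {6,7,8,9} 3
  5 to go: {5,6,7,8,9} 3
  6 to go: {4,5,6,7,8,9} 3
  7 to go: {3,4,5,6,7,8,9} 3
  8 to go: {2,3,4,5,6,7,8,9} 3
  if 0:q drops first: 3 orders

3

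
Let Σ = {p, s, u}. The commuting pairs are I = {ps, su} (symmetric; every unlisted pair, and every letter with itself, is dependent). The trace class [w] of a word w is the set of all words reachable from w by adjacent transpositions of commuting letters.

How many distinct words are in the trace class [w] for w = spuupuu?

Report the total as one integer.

0(s) covers ∅
1(p) covers ∅
2(u) covers 1:p
3(u) covers 2:u
4(p) covers 3:u
5(u) covers 4:p
6(u) covers 5:u
floor of heap: 0:s, 1:p
completions by unplaced set U, small U first (add the entries for U minus each lowest piece of U):
  |U|=1: {0}:1  {6}:1
  |U|=2: {0,6}:2  {5,6}:1
  |U|=3: {0,5,6}:3  {4,5,6}:1
  |U|=4: {0,4,5,6}:4  {3,4,5,6}:1
  |U|=5: {0,3,4,5,6}:5  {2,3,4,5,6}:1
  start at 0(s): 1
  start at 1(p): 6
sum over floor = 7

7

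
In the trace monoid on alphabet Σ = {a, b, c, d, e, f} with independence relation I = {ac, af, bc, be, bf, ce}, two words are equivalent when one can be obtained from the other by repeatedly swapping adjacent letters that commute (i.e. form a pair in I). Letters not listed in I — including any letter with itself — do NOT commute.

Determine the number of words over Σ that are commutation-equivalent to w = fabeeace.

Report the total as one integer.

44

0(f) covers ∅
1(a) covers ∅
2(b) covers 1:a
3(e) covers 0:f, 1:a
4(e) covers 3:e
5(a) covers 2:b, 4:e
6(c) covers 0:f
7(e) covers 5:a
floor of heap: 0:f, 1:a
completions by unplaced set U, small U first (add the entries for U minus each lowest piece of U):
  |U|=1: {6}:1  {7}:1
  |U|=2: {5,7}:1  {6,7}:2
  |U|=3: {2,5,7}:1  {4,5,7}:1  {5,6,7}:3
  |U|=4: {2,4,5,7}:2  {2,5,6,7}:4  {3,4,5,7}:1  {4,5,6,7}:4
  |U|=5: {2,3,4,5,7}:3  {2,4,5,6,7}:10  {3,4,5,6,7}:5
  |U|=6: {0,3,4,5,6,7}:5  {1,2,3,4,5,7}:3  {2,3,4,5,6,7}:18
  start at 0(f): 21
  start at 1(a): 23
sum over floor = 44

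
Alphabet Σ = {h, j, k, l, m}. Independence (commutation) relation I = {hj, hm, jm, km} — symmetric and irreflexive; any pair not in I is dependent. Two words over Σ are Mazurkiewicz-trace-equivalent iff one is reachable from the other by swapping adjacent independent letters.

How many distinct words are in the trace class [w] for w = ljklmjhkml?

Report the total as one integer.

20

0(l) covers ∅
1(j) covers 0:l
2(k) covers 1:j
3(l) covers 2:k
4(m) covers 3:l
5(j) covers 3:l
6(h) covers 3:l
7(k) covers 5:j, 6:h
8(m) covers 4:m
9(l) covers 7:k, 8:m
floor of heap: 0:l
completions by unplaced set U, small U first (add the entries for U minus each lowest piece of U):
  |U|=1: {9}:1
  |U|=2: {7,9}:1  {8,9}:1
  |U|=3: {4,8,9}:1  {5,7,9}:1  {6,7,9}:1  {7,8,9}:2
  |U|=4: {4,7,8,9}:3  {5,6,7,9}:2  {5,7,8,9}:3  {6,7,8,9}:3
  |U|=5: {4,5,7,8,9}:6  {4,6,7,8,9}:6  {5,6,7,8,9}:8
  |U|=6: {4,5,6,7,8,9}:20
  |U|=7: {3,4,5,6,7,8,9}:20
  |U|=8: {2,3,4,5,6,7,8,9}:20
  start at 0(l): 20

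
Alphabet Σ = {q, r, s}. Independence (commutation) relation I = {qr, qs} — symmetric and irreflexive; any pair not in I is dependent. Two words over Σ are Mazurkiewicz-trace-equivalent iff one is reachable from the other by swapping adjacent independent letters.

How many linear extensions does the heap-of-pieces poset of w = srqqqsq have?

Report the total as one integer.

piece 0:s — minimal
piece 1:r rests on {0:s}
piece 2:q — minimal
piece 3:q rests on {2:q}
piece 4:q rests on {3:q}
piece 5:s rests on {1:r}
piece 6:q rests on {4:q}
minimal pieces: {0:s, 2:q}
ways to finish when only these pieces remain (= sum over removing one remaining piece with nothing left below it):
  1 left: {5}→1  {6}→1
  2 left: {1,5}→1  {4,6}→1  {5,6}→2
  3 left: {0,1,5}→1  {1,5,6}→3  {3,4,6}→1  {4,5,6}→3
  4 left: {0,1,5,6}→4  {1,4,5,6}→6  {2,3,4,6}→1  {3,4,5,6}→4
  5 left: {0,1,4,5,6}→10  {1,3,4,5,6}→10  {2,3,4,5,6}→5
  placing 0:s first → 15 extensions
  placing 2:q first → 20 extensions
total linear extensions = 35

35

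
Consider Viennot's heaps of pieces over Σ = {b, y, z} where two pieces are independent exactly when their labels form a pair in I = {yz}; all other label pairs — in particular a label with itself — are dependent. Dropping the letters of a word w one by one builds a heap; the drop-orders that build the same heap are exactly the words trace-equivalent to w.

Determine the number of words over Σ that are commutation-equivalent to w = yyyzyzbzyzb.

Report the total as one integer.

#0=y has no predecessor
#1=y depends on [0:y]
#2=y depends on [1:y]
#3=z has no predecessor
#4=y depends on [2:y]
#5=z depends on [3:z]
#6=b depends on [4:y, 5:z]
#7=z depends on [6:b]
#8=y depends on [6:b]
#9=z depends on [7:z]
#10=b depends on [8:y, 9:z]
sources: [0:y, 3:z]
N(rest) = Σ N(rest − s) over sources s of rest; N(one piece) = 1:
  size 1 → [10]=1
  size 2 → [8,10]=1  [9,10]=1
  size 3 → [7,9,10]=1  [8,9,10]=2
  size 4 → [7,8,9,10]=3
  size 5 → [6,7,8,9,10]=3
  size 6 → [4,6,7,8,9,10]=3  [5,6,7,8,9,10]=3
  size 7 → [2,4,6,7,8,9,10]=3  [3,5,6,7,8,9,10]=3  [4,5,6,7,8,9,10]=6
  size 8 → [1,2,4,6,7,8,9,10]=3  [2,4,5,6,7,8,9,10]=9  [3,4,5,6,7,8,9,10]=9
  size 9 → [0,1,2,4,6,7,8,9,10]=3  [1,2,4,5,6,7,8,9,10]=12  [2,3,4,5,6,7,8,9,10]=18
  first=0(y) contributes 30
  first=3(z) contributes 15
|[w]| = 45

45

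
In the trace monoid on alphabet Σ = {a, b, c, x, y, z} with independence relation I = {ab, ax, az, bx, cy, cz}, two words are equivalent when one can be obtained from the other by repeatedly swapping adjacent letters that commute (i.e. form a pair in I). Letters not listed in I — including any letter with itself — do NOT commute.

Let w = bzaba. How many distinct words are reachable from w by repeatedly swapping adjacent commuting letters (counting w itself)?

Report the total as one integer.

10

0(b) covers ∅
1(z) covers 0:b
2(a) covers ∅
3(b) covers 1:z
4(a) covers 2:a
floor of heap: 0:b, 2:a
completions by unplaced set U, small U first (add the entries for U minus each lowest piece of U):
  |U|=1: {3}:1  {4}:1
  |U|=2: {1,3}:1  {2,4}:1  {3,4}:2
  |U|=3: {0,1,3}:1  {1,3,4}:3  {2,3,4}:3
  start at 0(b): 6
  start at 2(a): 4
sum over floor = 10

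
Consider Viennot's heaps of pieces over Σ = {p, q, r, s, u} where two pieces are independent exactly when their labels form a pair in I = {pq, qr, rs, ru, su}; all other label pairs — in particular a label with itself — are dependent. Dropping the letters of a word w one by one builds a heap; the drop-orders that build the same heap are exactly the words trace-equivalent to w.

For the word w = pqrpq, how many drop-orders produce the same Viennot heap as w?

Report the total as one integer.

10

0(p) covers ∅
1(q) covers ∅
2(r) covers 0:p
3(p) covers 2:r
4(q) covers 1:q
floor of heap: 0:p, 1:q
completions by unplaced set U, small U first (add the entries for U minus each lowest piece of U):
  |U|=1: {3}:1  {4}:1
  |U|=2: {1,4}:1  {2,3}:1  {3,4}:2
  |U|=3: {0,2,3}:1  {1,3,4}:3  {2,3,4}:3
  start at 0(p): 6
  start at 1(q): 4
sum over floor = 10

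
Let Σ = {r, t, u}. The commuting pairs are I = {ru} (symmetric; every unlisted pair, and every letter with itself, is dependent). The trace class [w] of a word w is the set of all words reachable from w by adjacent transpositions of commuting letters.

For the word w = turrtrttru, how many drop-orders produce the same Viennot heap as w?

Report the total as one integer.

6

0(t) covers ∅
1(u) covers 0:t
2(r) covers 0:t
3(r) covers 2:r
4(t) covers 1:u, 3:r
5(r) covers 4:t
6(t) covers 5:r
7(t) covers 6:t
8(r) covers 7:t
9(u) covers 7:t
floor of heap: 0:t
completions by unplaced set U, small U first (add the entries for U minus each lowest piece of U):
  |U|=1: {8}:1  {9}:1
  |U|=2: {8,9}:2
  |U|=3: {7,8,9}:2
  |U|=4: {6,7,8,9}:2
  |U|=5: {5,6,7,8,9}:2
  |U|=6: {4,5,6,7,8,9}:2
  |U|=7: {1,4,5,6,7,8,9}:2  {3,4,5,6,7,8,9}:2
  |U|=8: {1,3,4,5,6,7,8,9}:4  {2,3,4,5,6,7,8,9}:2
  start at 0(t): 6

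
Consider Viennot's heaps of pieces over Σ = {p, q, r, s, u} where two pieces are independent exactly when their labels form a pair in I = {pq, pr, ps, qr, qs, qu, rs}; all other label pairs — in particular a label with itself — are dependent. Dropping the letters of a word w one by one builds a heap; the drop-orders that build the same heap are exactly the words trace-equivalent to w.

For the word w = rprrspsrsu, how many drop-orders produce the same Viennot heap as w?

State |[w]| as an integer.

1260

piece 0:r — minimal
piece 1:p — minimal
piece 2:r rests on {0:r}
piece 3:r rests on {2:r}
piece 4:s — minimal
piece 5:p rests on {1:p}
piece 6:s rests on {4:s}
piece 7:r rests on {3:r}
piece 8:s rests on {6:s}
piece 9:u rests on {5:p, 7:r, 8:s}
minimal pieces: {0:r, 1:p, 4:s}
ways to finish when only these pieces remain (= sum over removing one remaining piece with nothing left below it):
  1 left: {9}→1
  2 left: {5,9}→1  {7,9}→1  {8,9}→1
  3 left: {1,5,9}→1  {3,7,9}→1  {5,7,9}→2  {5,8,9}→2  {6,8,9}→1  {7,8,9}→2
  4 left: {1,5,7,9}→3  {1,5,8,9}→3  {2,3,7,9}→1  {3,5,7,9}→3  {3,7,8,9}→3  {4,6,8,9}→1  {5,6,8,9}→3  {5,7,8,9}→6  {6,7,8,9}→3
  5 left: {0,2,3,7,9}→1  {1,3,5,7,9}→6  {1,5,6,8,9}→6  {1,5,7,8,9}→12  {2,3,5,7,9}→4  {2,3,7,8,9}→4  {3,5,7,8,9}→12  {3,6,7,8,9}→6  {4,5,6,8,9}→4  {4,6,7,8,9}→4  {5,6,7,8,9}→12
  6 left: {0,2,3,5,7,9}→5  {0,2,3,7,8,9}→5  {1,2,3,5,7,9}→10  {1,3,5,7,8,9}→30  {1,4,5,6,8,9}→10  {1,5,6,7,8,9}→30  {2,3,5,7,8,9}→20  {2,3,6,7,8,9}→10  {3,4,6,7,8,9}→10  {3,5,6,7,8,9}→30  {4,5,6,7,8,9}→20
  7 left: {0,1,2,3,5,7,9}→15  {0,2,3,5,7,8,9}→30  {0,2,3,6,7,8,9}→15  {1,2,3,5,7,8,9}→60  {1,3,5,6,7,8,9}→90  {1,4,5,6,7,8,9}→60  {2,3,4,6,7,8,9}→20  {2,3,5,6,7,8,9}→60  {3,4,5,6,7,8,9}→60
  8 left: {0,1,2,3,5,7,8,9}→105  {0,2,3,4,6,7,8,9}→35  {0,2,3,5,6,7,8,9}→105  {1,2,3,5,6,7,8,9}→210  {1,3,4,5,6,7,8,9}→210  {2,3,4,5,6,7,8,9}→140
  placing 0:r first → 560 extensions
  placing 1:p first → 280 extensions
  placing 4:s first → 420 extensions
total linear extensions = 1260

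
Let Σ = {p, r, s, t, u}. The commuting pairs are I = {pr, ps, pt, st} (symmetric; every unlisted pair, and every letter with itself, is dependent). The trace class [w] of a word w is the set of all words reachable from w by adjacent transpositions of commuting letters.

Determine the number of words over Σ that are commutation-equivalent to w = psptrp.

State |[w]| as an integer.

drop 0:p onto floor
drop 1:s onto floor
drop 2:p onto {0:p}
drop 3:t onto floor
drop 4:r onto {1:s, 3:t}
drop 5:p onto {2:p}
ground layer = {0:p, 1:s, 3:t}
drop-orders for the pieces not yet dropped (sum over which currently-grounded one goes next):
  1 to go: {4} 1  {5} 1
  2 to go: {1,4} 1  {2,5} 1  {3,4} 1  {4,5} 2
  3 to go: {0,2,5} 1  {1,3,4} 2  {1,4,5} 3  {2,4,5} 3  {3,4,5} 3
  4 to go: {0,2,4,5} 4  {1,2,4,5} 6  {1,3,4,5} 8  {2,3,4,5} 6
  if 0:p drops first: 20 orders
  if 1:s drops first: 10 orders
  if 3:t drops first: 10 orders
heap linearizations: 40

40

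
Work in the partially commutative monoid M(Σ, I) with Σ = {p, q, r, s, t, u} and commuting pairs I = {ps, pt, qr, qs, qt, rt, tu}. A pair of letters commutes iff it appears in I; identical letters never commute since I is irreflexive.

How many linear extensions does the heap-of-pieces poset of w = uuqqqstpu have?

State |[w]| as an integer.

piece 0:u — minimal
piece 1:u rests on {0:u}
piece 2:q rests on {1:u}
piece 3:q rests on {2:q}
piece 4:q rests on {3:q}
piece 5:s rests on {1:u}
piece 6:t rests on {5:s}
piece 7:p rests on {4:q}
piece 8:u rests on {5:s, 7:p}
minimal pieces: {0:u}
ways to finish when only these pieces remain (= sum over removing one remaining piece with nothing left below it):
  1 left: {6}→1  {8}→1
  2 left: {6,8}→2  {7,8}→1
  3 left: {4,7,8}→1  {5,6,8}→2  {6,7,8}→3
  4 left: {3,4,7,8}→1  {4,6,7,8}→4  {5,6,7,8}→5
  5 left: {2,3,4,7,8}→1  {3,4,6,7,8}→5  {4,5,6,7,8}→9
  6 left: {2,3,4,6,7,8}→6  {3,4,5,6,7,8}→14
  7 left: {2,3,4,5,6,7,8}→20
  placing 0:u first → 20 extensions

20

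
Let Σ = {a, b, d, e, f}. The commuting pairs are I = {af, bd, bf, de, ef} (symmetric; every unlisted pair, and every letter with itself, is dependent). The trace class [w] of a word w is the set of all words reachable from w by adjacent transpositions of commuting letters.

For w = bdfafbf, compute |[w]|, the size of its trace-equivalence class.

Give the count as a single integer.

30

#0=b has no predecessor
#1=d has no predecessor
#2=f depends on [1:d]
#3=a depends on [0:b, 1:d]
#4=f depends on [2:f]
#5=b depends on [3:a]
#6=f depends on [4:f]
sources: [0:b, 1:d]
N(rest) = Σ N(rest − s) over sources s of rest; N(one piece) = 1:
  size 1 → [5]=1  [6]=1
  size 2 → [3,5]=1  [4,6]=1  [5,6]=2
  size 3 → [0,3,5]=1  [2,4,6]=1  [3,5,6]=3  [4,5,6]=3
  size 4 → [0,3,5,6]=4  [2,4,5,6]=4  [3,4,5,6]=6
  size 5 → [0,3,4,5,6]=10  [2,3,4,5,6]=10
  first=0(b) contributes 10
  first=1(d) contributes 20
|[w]| = 30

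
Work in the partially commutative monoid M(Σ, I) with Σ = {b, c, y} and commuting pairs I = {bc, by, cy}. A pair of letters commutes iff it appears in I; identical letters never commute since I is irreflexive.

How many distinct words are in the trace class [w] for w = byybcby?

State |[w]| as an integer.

140

0(b) covers ∅
1(y) covers ∅
2(y) covers 1:y
3(b) covers 0:b
4(c) covers ∅
5(b) covers 3:b
6(y) covers 2:y
floor of heap: 0:b, 1:y, 4:c
completions by unplaced set U, small U first (add the entries for U minus each lowest piece of U):
  |U|=1: {4}:1  {5}:1  {6}:1
  |U|=2: {2,6}:1  {3,5}:1  {4,5}:2  {4,6}:2  {5,6}:2
  |U|=3: {0,3,5}:1  {1,2,6}:1  {2,4,6}:3  {2,5,6}:3  {3,4,5}:3  {3,5,6}:3  {4,5,6}:6
  |U|=4: {0,3,4,5}:4  {0,3,5,6}:4  {1,2,4,6}:4  {1,2,5,6}:4  {2,3,5,6}:6  {2,4,5,6}:12  {3,4,5,6}:12
  |U|=5: {0,2,3,5,6}:10  {0,3,4,5,6}:20  {1,2,3,5,6}:10  {1,2,4,5,6}:20  {2,3,4,5,6}:30
  start at 0(b): 60
  start at 1(y): 60
  start at 4(c): 20
sum over floor = 140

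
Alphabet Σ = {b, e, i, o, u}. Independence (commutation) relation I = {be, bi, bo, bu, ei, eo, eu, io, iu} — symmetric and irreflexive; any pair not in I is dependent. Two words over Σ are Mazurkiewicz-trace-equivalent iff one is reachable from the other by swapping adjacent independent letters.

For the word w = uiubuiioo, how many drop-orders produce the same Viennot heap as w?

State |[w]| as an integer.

#0=u has no predecessor
#1=i has no predecessor
#2=u depends on [0:u]
#3=b has no predecessor
#4=u depends on [2:u]
#5=i depends on [1:i]
#6=i depends on [5:i]
#7=o depends on [4:u]
#8=o depends on [7:o]
sources: [0:u, 1:i, 3:b]
N(rest) = Σ N(rest − s) over sources s of rest; N(one piece) = 1:
  size 1 → [3]=1  [6]=1  [8]=1
  size 2 → [3,6]=2  [3,8]=2  [5,6]=1  [6,8]=2  [7,8]=1
  size 3 → [1,5,6]=1  [3,5,6]=3  [3,6,8]=6  [3,7,8]=3  [4,7,8]=1  [5,6,8]=3  [6,7,8]=3
  size 4 → [1,3,5,6]=4  [1,5,6,8]=4  [2,4,7,8]=1  [3,4,7,8]=4  [3,5,6,8]=12  [3,6,7,8]=12  [4,6,7,8]=4  [5,6,7,8]=6
  size 5 → [0,2,4,7,8]=1  [1,3,5,6,8]=20  [1,5,6,7,8]=10  [2,3,4,7,8]=5  [2,4,6,7,8]=5  [3,4,6,7,8]=20  [3,5,6,7,8]=30  [4,5,6,7,8]=10
  size 6 → [0,2,3,4,7,8]=6  [0,2,4,6,7,8]=6  [1,3,5,6,7,8]=60  [1,4,5,6,7,8]=20  [2,3,4,6,7,8]=30  [2,4,5,6,7,8]=15  [3,4,5,6,7,8]=60
  size 7 → [0,2,3,4,6,7,8]=42  [0,2,4,5,6,7,8]=21  [1,2,4,5,6,7,8]=35  [1,3,4,5,6,7,8]=140  [2,3,4,5,6,7,8]=105
  first=0(u) contributes 280
  first=1(i) contributes 168
  first=3(b) contributes 56
|[w]| = 504

504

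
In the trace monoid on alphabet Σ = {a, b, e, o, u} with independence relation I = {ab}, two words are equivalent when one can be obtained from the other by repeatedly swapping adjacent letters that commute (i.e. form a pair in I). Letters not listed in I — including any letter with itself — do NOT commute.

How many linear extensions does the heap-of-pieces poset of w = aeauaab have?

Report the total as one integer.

piece 0:a — minimal
piece 1:e rests on {0:a}
piece 2:a rests on {1:e}
piece 3:u rests on {2:a}
piece 4:a rests on {3:u}
piece 5:a rests on {4:a}
piece 6:b rests on {3:u}
minimal pieces: {0:a}
ways to finish when only these pieces remain (= sum over removing one remaining piece with nothing left below it):
  1 left: {5}→1  {6}→1
  2 left: {4,5}→1  {5,6}→2
  3 left: {4,5,6}→3
  4 left: {3,4,5,6}→3
  5 left: {2,3,4,5,6}→3
  placing 0:a first → 3 extensions

3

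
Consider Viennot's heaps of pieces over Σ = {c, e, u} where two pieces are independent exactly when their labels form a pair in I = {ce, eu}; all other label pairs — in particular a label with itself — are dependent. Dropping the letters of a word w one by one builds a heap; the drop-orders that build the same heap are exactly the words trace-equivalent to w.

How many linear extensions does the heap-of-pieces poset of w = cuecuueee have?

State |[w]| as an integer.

piece 0:c — minimal
piece 1:u rests on {0:c}
piece 2:e — minimal
piece 3:c rests on {1:u}
piece 4:u rests on {3:c}
piece 5:u rests on {4:u}
piece 6:e rests on {2:e}
piece 7:e rests on {6:e}
piece 8:e rests on {7:e}
minimal pieces: {0:c, 2:e}
ways to finish when only these pieces remain (= sum over removing one remaining piece with nothing left below it):
  1 left: {5}→1  {8}→1
  2 left: {4,5}→1  {5,8}→2  {7,8}→1
  3 left: {3,4,5}→1  {4,5,8}→3  {5,7,8}→3  {6,7,8}→1
  4 left: {1,3,4,5}→1  {2,6,7,8}→1  {3,4,5,8}→4  {4,5,7,8}→6  {5,6,7,8}→4
  5 left: {0,1,3,4,5}→1  {1,3,4,5,8}→5  {2,5,6,7,8}→5  {3,4,5,7,8}→10  {4,5,6,7,8}→10
  6 left: {0,1,3,4,5,8}→6  {1,3,4,5,7,8}→15  {2,4,5,6,7,8}→15  {3,4,5,6,7,8}→20
  7 left: {0,1,3,4,5,7,8}→21  {1,3,4,5,6,7,8}→35  {2,3,4,5,6,7,8}→35
  placing 0:c first → 70 extensions
  placing 2:e first → 56 extensions
total linear extensions = 126

126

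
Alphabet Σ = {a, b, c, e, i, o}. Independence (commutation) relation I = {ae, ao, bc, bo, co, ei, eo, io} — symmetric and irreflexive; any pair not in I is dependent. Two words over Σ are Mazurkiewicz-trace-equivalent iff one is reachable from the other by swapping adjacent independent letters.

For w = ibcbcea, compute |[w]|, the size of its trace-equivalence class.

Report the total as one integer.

#0=i has no predecessor
#1=b depends on [0:i]
#2=c depends on [0:i]
#3=b depends on [1:b]
#4=c depends on [2:c]
#5=e depends on [3:b, 4:c]
#6=a depends on [3:b, 4:c]
sources: [0:i]
N(rest) = Σ N(rest − s) over sources s of rest; N(one piece) = 1:
  size 1 → [5]=1  [6]=1
  size 2 → [5,6]=2
  size 3 → [3,5,6]=2  [4,5,6]=2
  size 4 → [1,3,5,6]=2  [2,4,5,6]=2  [3,4,5,6]=4
  size 5 → [1,3,4,5,6]=6  [2,3,4,5,6]=6
  first=0(i) contributes 12

12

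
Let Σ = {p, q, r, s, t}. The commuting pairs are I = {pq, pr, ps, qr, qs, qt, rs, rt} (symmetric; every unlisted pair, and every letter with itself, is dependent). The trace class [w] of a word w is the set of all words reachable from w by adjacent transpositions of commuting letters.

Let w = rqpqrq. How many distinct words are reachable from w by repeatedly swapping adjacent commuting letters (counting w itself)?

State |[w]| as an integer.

drop 0:r onto floor
drop 1:q onto floor
drop 2:p onto floor
drop 3:q onto {1:q}
drop 4:r onto {0:r}
drop 5:q onto {3:q}
ground layer = {0:r, 1:q, 2:p}
drop-orders for the pieces not yet dropped (sum over which currently-grounded one goes next):
  1 to go: {2} 1  {4} 1  {5} 1
  2 to go: {0,4} 1  {2,4} 2  {2,5} 2  {3,5} 1  {4,5} 2
  3 to go: {0,2,4} 3  {0,4,5} 3  {1,3,5} 1  {2,3,5} 3  {2,4,5} 6  {3,4,5} 3
  4 to go: {0,2,4,5} 12  {0,3,4,5} 6  {1,2,3,5} 4  {1,3,4,5} 4  {2,3,4,5} 12
  if 0:r drops first: 20 orders
  if 1:q drops first: 30 orders
  if 2:p drops first: 10 orders
heap linearizations: 60

60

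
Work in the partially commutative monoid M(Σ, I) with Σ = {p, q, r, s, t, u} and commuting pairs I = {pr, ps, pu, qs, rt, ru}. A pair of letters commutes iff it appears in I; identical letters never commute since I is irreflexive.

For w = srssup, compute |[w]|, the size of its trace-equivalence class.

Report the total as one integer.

piece 0:s — minimal
piece 1:r rests on {0:s}
piece 2:s rests on {1:r}
piece 3:s rests on {2:s}
piece 4:u rests on {3:s}
piece 5:p — minimal
minimal pieces: {0:s, 5:p}
ways to finish when only these pieces remain (= sum over removing one remaining piece with nothing left below it):
  1 left: {4}→1  {5}→1
  2 left: {3,4}→1  {4,5}→2
  3 left: {2,3,4}→1  {3,4,5}→3
  4 left: {1,2,3,4}→1  {2,3,4,5}→4
  placing 0:s first → 5 extensions
  placing 5:p first → 1 extensions
total linear extensions = 6

6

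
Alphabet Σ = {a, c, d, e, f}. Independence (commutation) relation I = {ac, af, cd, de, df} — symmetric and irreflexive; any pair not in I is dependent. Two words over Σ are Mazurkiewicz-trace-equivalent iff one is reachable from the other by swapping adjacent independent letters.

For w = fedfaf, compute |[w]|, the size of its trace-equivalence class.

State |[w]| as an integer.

drop 0:f onto floor
drop 1:e onto {0:f}
drop 2:d onto floor
drop 3:f onto {1:e}
drop 4:a onto {1:e, 2:d}
drop 5:f onto {3:f}
ground layer = {0:f, 2:d}
drop-orders for the pieces not yet dropped (sum over which currently-grounded one goes next):
  1 to go: {4} 1  {5} 1
  2 to go: {2,4} 1  {3,5} 1  {4,5} 2
  3 to go: {2,4,5} 3  {3,4,5} 3
  4 to go: {1,3,4,5} 3  {2,3,4,5} 6
  if 0:f drops first: 9 orders
  if 2:d drops first: 3 orders
heap linearizations: 12

12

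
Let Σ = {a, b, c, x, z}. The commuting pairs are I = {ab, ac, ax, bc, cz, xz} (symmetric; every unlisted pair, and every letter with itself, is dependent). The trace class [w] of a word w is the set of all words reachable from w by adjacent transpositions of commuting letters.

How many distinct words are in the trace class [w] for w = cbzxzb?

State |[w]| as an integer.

9

piece 0:c — minimal
piece 1:b — minimal
piece 2:z rests on {1:b}
piece 3:x rests on {0:c, 1:b}
piece 4:z rests on {2:z}
piece 5:b rests on {3:x, 4:z}
minimal pieces: {0:c, 1:b}
ways to finish when only these pieces remain (= sum over removing one remaining piece with nothing left below it):
  1 left: {5}→1
  2 left: {3,5}→1  {4,5}→1
  3 left: {0,3,5}→1  {2,4,5}→1  {3,4,5}→2
  4 left: {0,3,4,5}→3  {2,3,4,5}→3
  placing 0:c first → 3 extensions
  placing 1:b first → 6 extensions
total linear extensions = 9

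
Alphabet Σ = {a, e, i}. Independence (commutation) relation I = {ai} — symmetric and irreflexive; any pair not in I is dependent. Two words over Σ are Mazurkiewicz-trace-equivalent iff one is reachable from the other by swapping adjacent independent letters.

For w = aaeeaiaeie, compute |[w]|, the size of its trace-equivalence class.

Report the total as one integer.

0(a) covers ∅
1(a) covers 0:a
2(e) covers 1:a
3(e) covers 2:e
4(a) covers 3:e
5(i) covers 3:e
6(a) covers 4:a
7(e) covers 5:i, 6:a
8(i) covers 7:e
9(e) covers 8:i
floor of heap: 0:a
completions by unplaced set U, small U first (add the entries for U minus each lowest piece of U):
  |U|=1: {9}:1
  |U|=2: {8,9}:1
  |U|=3: {7,8,9}:1
  |U|=4: {5,7,8,9}:1  {6,7,8,9}:1
  |U|=5: {4,6,7,8,9}:1  {5,6,7,8,9}:2
  |U|=6: {4,5,6,7,8,9}:3
  |U|=7: {3,4,5,6,7,8,9}:3
  |U|=8: {2,3,4,5,6,7,8,9}:3
  start at 0(a): 3

3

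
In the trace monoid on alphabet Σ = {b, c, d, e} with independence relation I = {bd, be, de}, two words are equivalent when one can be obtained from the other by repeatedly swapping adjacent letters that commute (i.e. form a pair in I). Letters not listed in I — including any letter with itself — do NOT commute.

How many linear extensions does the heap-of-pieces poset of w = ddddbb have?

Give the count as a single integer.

15

#0=d has no predecessor
#1=d depends on [0:d]
#2=d depends on [1:d]
#3=d depends on [2:d]
#4=b has no predecessor
#5=b depends on [4:b]
sources: [0:d, 4:b]
N(rest) = Σ N(rest − s) over sources s of rest; N(one piece) = 1:
  size 1 → [3]=1  [5]=1
  size 2 → [2,3]=1  [3,5]=2  [4,5]=1
  size 3 → [1,2,3]=1  [2,3,5]=3  [3,4,5]=3
  size 4 → [0,1,2,3]=1  [1,2,3,5]=4  [2,3,4,5]=6
  first=0(d) contributes 10
  first=4(b) contributes 5
|[w]| = 15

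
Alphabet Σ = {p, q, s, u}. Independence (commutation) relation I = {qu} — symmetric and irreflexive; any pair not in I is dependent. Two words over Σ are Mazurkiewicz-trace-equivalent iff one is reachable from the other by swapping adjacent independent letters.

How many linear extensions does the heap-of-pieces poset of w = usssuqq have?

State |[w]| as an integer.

3

0(u) covers ∅
1(s) covers 0:u
2(s) covers 1:s
3(s) covers 2:s
4(u) covers 3:s
5(q) covers 3:s
6(q) covers 5:q
floor of heap: 0:u
completions by unplaced set U, small U first (add the entries for U minus each lowest piece of U):
  |U|=1: {4}:1  {6}:1
  |U|=2: {4,6}:2  {5,6}:1
  |U|=3: {4,5,6}:3
  |U|=4: {3,4,5,6}:3
  |U|=5: {2,3,4,5,6}:3
  start at 0(u): 3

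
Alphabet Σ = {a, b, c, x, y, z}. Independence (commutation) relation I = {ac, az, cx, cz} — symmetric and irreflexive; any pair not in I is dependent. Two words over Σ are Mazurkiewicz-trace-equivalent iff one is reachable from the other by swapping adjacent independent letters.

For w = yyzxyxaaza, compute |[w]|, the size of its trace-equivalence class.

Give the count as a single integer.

4

piece 0:y — minimal
piece 1:y rests on {0:y}
piece 2:z rests on {1:y}
piece 3:x rests on {2:z}
piece 4:y rests on {3:x}
piece 5:x rests on {4:y}
piece 6:a rests on {5:x}
piece 7:a rests on {6:a}
piece 8:z rests on {5:x}
piece 9:a rests on {7:a}
minimal pieces: {0:y}
ways to finish when only these pieces remain (= sum over removing one remaining piece with nothing left below it):
  1 left: {8}→1  {9}→1
  2 left: {7,9}→1  {8,9}→2
  3 left: {6,7,9}→1  {7,8,9}→3
  4 left: {6,7,8,9}→4
  5 left: {5,6,7,8,9}→4
  6 left: {4,5,6,7,8,9}→4
  7 left: {3,4,5,6,7,8,9}→4
  8 left: {2,3,4,5,6,7,8,9}→4
  placing 0:y first → 4 extensions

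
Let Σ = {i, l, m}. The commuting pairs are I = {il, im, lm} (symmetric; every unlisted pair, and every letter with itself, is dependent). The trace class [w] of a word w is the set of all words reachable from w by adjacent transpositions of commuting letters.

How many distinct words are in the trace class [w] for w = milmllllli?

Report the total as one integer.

1260

drop 0:m onto floor
drop 1:i onto floor
drop 2:l onto floor
drop 3:m onto {0:m}
drop 4:l onto {2:l}
drop 5:l onto {4:l}
drop 6:l onto {5:l}
drop 7:l onto {6:l}
drop 8:l onto {7:l}
drop 9:i onto {1:i}
ground layer = {0:m, 1:i, 2:l}
drop-orders for the pieces not yet dropped (sum over which currently-grounded one goes next):
  1 to go: {3} 1  {8} 1  {9} 1
  2 to go: {0,3} 1  {1,9} 1  {3,8} 2  {3,9} 2  {7,8} 1  {8,9} 2
  3 to go: {0,3,8} 3  {0,3,9} 3  {1,3,9} 3  {1,8,9} 3  {3,7,8} 3  {3,8,9} 6  {6,7,8} 1  {7,8,9} 3
  4 to go: {0,1,3,9} 6  {0,3,7,8} 6  {0,3,8,9} 12  {1,3,8,9} 12  {1,7,8,9} 6  {3,6,7,8} 4  {3,7,8,9} 12  {5,6,7,8} 1  {6,7,8,9} 4
  5 to go: {0,1,3,8,9} 30  {0,3,6,7,8} 10  {0,3,7,8,9} 30  {1,3,7,8,9} 30  {1,6,7,8,9} 10  {3,5,6,7,8} 5  {3,6,7,8,9} 20  {4,5,6,7,8} 1  {5,6,7,8,9} 5
  6 to go: {0,1,3,7,8,9} 90  {0,3,5,6,7,8} 15  {0,3,6,7,8,9} 60  {1,3,6,7,8,9} 60  {1,5,6,7,8,9} 15  {2,4,5,6,7,8} 1  {3,4,5,6,7,8} 6  {3,5,6,7,8,9} 30  {4,5,6,7,8,9} 6
  7 to go: {0,1,3,6,7,8,9} 210  {0,3,4,5,6,7,8} 21  {0,3,5,6,7,8,9} 105  {1,3,5,6,7,8,9} 105  {1,4,5,6,7,8,9} 21  {2,3,4,5,6,7,8} 7  {2,4,5,6,7,8,9} 7  {3,4,5,6,7,8,9} 42
  8 to go: {0,1,3,5,6,7,8,9} 420  {0,2,3,4,5,6,7,8} 28  {0,3,4,5,6,7,8,9} 168  {1,2,4,5,6,7,8,9} 28  {1,3,4,5,6,7,8,9} 168  {2,3,4,5,6,7,8,9} 56
  if 0:m drops first: 252 orders
  if 1:i drops first: 252 orders
  if 2:l drops first: 756 orders
heap linearizations: 1260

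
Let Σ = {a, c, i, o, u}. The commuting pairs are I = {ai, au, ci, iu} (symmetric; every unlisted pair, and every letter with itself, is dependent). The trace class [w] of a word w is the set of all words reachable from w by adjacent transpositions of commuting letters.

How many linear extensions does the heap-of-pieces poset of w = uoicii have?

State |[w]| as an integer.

4

drop 0:u onto floor
drop 1:o onto {0:u}
drop 2:i onto {1:o}
drop 3:c onto {1:o}
drop 4:i onto {2:i}
drop 5:i onto {4:i}
ground layer = {0:u}
drop-orders for the pieces not yet dropped (sum over which currently-grounded one goes next):
  1 to go: {3} 1  {5} 1
  2 to go: {3,5} 2  {4,5} 1
  3 to go: {2,4,5} 1  {3,4,5} 3
  4 to go: {2,3,4,5} 4
  if 0:u drops first: 4 orders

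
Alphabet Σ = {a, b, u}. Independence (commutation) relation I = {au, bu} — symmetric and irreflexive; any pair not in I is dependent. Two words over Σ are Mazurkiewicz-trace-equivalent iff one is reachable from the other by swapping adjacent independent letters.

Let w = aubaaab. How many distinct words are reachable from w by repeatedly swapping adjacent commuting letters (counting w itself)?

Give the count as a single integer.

7

#0=a has no predecessor
#1=u has no predecessor
#2=b depends on [0:a]
#3=a depends on [2:b]
#4=a depends on [3:a]
#5=a depends on [4:a]
#6=b depends on [5:a]
sources: [0:a, 1:u]
N(rest) = Σ N(rest − s) over sources s of rest; N(one piece) = 1:
  size 1 → [1]=1  [6]=1
  size 2 → [1,6]=2  [5,6]=1
  size 3 → [1,5,6]=3  [4,5,6]=1
  size 4 → [1,4,5,6]=4  [3,4,5,6]=1
  size 5 → [1,3,4,5,6]=5  [2,3,4,5,6]=1
  first=0(a) contributes 6
  first=1(u) contributes 1
|[w]| = 7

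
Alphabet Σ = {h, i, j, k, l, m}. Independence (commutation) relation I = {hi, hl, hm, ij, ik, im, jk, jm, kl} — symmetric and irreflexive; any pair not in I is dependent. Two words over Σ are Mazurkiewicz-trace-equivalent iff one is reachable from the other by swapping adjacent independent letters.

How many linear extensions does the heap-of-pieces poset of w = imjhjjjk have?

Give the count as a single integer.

0(i) covers ∅
1(m) covers ∅
2(j) covers ∅
3(h) covers 2:j
4(j) covers 3:h
5(j) covers 4:j
6(j) covers 5:j
7(k) covers 1:m, 3:h
floor of heap: 0:i, 1:m, 2:j
completions by unplaced set U, small U first (add the entries for U minus each lowest piece of U):
  |U|=1: {0}:1  {6}:1  {7}:1
  |U|=2: {0,6}:2  {0,7}:2  {1,7}:1  {5,6}:1  {6,7}:2
  |U|=3: {0,1,7}:3  {0,5,6}:3  {0,6,7}:6  {1,6,7}:3  {4,5,6}:1  {5,6,7}:3
  |U|=4: {0,1,6,7}:12  {0,4,5,6}:4  {0,5,6,7}:12  {1,5,6,7}:6  {4,5,6,7}:4
  |U|=5: {0,1,5,6,7}:30  {0,4,5,6,7}:20  {1,4,5,6,7}:10  {3,4,5,6,7}:4
  |U|=6: {0,1,4,5,6,7}:60  {0,3,4,5,6,7}:24  {1,3,4,5,6,7}:14  {2,3,4,5,6,7}:4
  start at 0(i): 18
  start at 1(m): 28
  start at 2(j): 98
sum over floor = 144

144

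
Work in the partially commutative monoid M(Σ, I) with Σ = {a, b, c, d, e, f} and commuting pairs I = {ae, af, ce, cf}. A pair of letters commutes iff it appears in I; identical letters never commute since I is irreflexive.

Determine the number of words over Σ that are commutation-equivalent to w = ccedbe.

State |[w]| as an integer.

3

#0=c has no predecessor
#1=c depends on [0:c]
#2=e has no predecessor
#3=d depends on [1:c, 2:e]
#4=b depends on [3:d]
#5=e depends on [4:b]
sources: [0:c, 2:e]
N(rest) = Σ N(rest − s) over sources s of rest; N(one piece) = 1:
  size 1 → [5]=1
  size 2 → [4,5]=1
  size 3 → [3,4,5]=1
  size 4 → [1,3,4,5]=1  [2,3,4,5]=1
  first=0(c) contributes 2
  first=2(e) contributes 1
|[w]| = 3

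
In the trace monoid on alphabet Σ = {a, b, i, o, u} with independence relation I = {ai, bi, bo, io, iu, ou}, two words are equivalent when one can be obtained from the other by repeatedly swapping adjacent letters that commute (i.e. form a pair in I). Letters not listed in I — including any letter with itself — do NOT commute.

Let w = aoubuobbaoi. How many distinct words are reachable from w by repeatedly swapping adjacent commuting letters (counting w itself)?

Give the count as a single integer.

231

0(a) covers ∅
1(o) covers 0:a
2(u) covers 0:a
3(b) covers 2:u
4(u) covers 3:b
5(o) covers 1:o
6(b) covers 4:u
7(b) covers 6:b
8(a) covers 5:o, 7:b
9(o) covers 8:a
10(i) covers ∅
floor of heap: 0:a, 10:i
completions by unplaced set U, small U first (add the entries for U minus each lowest piece of U):
  |U|=1: {9}:1  {10}:1
  |U|=2: {8,9}:1  {9,10}:2
  |U|=3: {5,8,9}:1  {7,8,9}:1  {8,9,10}:3
  |U|=4: {1,5,8,9}:1  {5,7,8,9}:2  {5,8,9,10}:4  {6,7,8,9}:1  {7,8,9,10}:4
  |U|=5: {1,5,7,8,9}:3  {1,5,8,9,10}:5  {4,6,7,8,9}:1  {5,6,7,8,9}:3  {5,7,8,9,10}:10  {6,7,8,9,10}:5
  |U|=6: {1,5,6,7,8,9}:6  {1,5,7,8,9,10}:18  {3,4,6,7,8,9}:1  {4,5,6,7,8,9}:4  {4,6,7,8,9,10}:6  {5,6,7,8,9,10}:18
  |U|=7: {1,4,5,6,7,8,9}:10  {1,5,6,7,8,9,10}:42  {2,3,4,6,7,8,9}:1  {3,4,5,6,7,8,9}:5  {3,4,6,7,8,9,10}:7  {4,5,6,7,8,9,10}:28
  |U|=8: {1,3,4,5,6,7,8,9}:15  {1,4,5,6,7,8,9,10}:80  {2,3,4,5,6,7,8,9}:6  {2,3,4,6,7,8,9,10}:8  {3,4,5,6,7,8,9,10}:40
  |U|=9: {1,2,3,4,5,6,7,8,9}:21  {1,3,4,5,6,7,8,9,10}:135  {2,3,4,5,6,7,8,9,10}:54
  start at 0(a): 210
  start at 10(i): 21
sum over floor = 231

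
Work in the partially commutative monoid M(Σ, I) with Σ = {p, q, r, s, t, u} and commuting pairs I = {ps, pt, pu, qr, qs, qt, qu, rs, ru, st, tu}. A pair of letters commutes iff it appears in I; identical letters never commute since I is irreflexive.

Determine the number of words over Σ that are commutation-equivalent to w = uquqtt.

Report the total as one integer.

90

drop 0:u onto floor
drop 1:q onto floor
drop 2:u onto {0:u}
drop 3:q onto {1:q}
drop 4:t onto floor
drop 5:t onto {4:t}
ground layer = {0:u, 1:q, 4:t}
drop-orders for the pieces not yet dropped (sum over which currently-grounded one goes next):
  1 to go: {2} 1  {3} 1  {5} 1
  2 to go: {0,2} 1  {1,3} 1  {2,3} 2  {2,5} 2  {3,5} 2  {4,5} 1
  3 to go: {0,2,3} 3  {0,2,5} 3  {1,2,3} 3  {1,3,5} 3  {2,3,5} 6  {2,4,5} 3  {3,4,5} 3
  4 to go: {0,1,2,3} 6  {0,2,3,5} 12  {0,2,4,5} 6  {1,2,3,5} 12  {1,3,4,5} 6  {2,3,4,5} 12
  if 0:u drops first: 30 orders
  if 1:q drops first: 30 orders
  if 4:t drops first: 30 orders
heap linearizations: 90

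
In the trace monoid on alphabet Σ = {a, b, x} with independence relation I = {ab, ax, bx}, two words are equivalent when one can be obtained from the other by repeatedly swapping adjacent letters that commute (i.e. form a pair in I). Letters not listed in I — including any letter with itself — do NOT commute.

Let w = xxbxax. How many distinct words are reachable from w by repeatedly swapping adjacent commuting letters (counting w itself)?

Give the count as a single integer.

30

piece 0:x — minimal
piece 1:x rests on {0:x}
piece 2:b — minimal
piece 3:x rests on {1:x}
piece 4:a — minimal
piece 5:x rests on {3:x}
minimal pieces: {0:x, 2:b, 4:a}
ways to finish when only these pieces remain (= sum over removing one remaining piece with nothing left below it):
  1 left: {2}→1  {4}→1  {5}→1
  2 left: {2,4}→2  {2,5}→2  {3,5}→1  {4,5}→2
  3 left: {1,3,5}→1  {2,3,5}→3  {2,4,5}→6  {3,4,5}→3
  4 left: {0,1,3,5}→1  {1,2,3,5}→4  {1,3,4,5}→4  {2,3,4,5}→12
  placing 0:x first → 20 extensions
  placing 2:b first → 5 extensions
  placing 4:a first → 5 extensions
total linear extensions = 30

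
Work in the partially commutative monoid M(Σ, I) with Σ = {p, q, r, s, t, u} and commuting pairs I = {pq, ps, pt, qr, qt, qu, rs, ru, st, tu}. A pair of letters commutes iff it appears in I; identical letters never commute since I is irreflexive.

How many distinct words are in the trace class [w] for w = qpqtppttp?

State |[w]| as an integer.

1260

0(q) covers ∅
1(p) covers ∅
2(q) covers 0:q
3(t) covers ∅
4(p) covers 1:p
5(p) covers 4:p
6(t) covers 3:t
7(t) covers 6:t
8(p) covers 5:p
floor of heap: 0:q, 1:p, 3:t
completions by unplaced set U, small U first (add the entries for U minus each lowest piece of U):
  |U|=1: {2}:1  {7}:1  {8}:1
  |U|=2: {0,2}:1  {2,7}:2  {2,8}:2  {5,8}:1  {6,7}:1  {7,8}:2
  |U|=3: {0,2,7}:3  {0,2,8}:3  {2,5,8}:3  {2,6,7}:3  {2,7,8}:6  {3,6,7}:1  {4,5,8}:1  {5,7,8}:3  {6,7,8}:3
  |U|=4: {0,2,5,8}:6  {0,2,6,7}:6  {0,2,7,8}:12  {1,4,5,8}:1  {2,3,6,7}:4  {2,4,5,8}:4  {2,5,7,8}:12  {2,6,7,8}:12  {3,6,7,8}:4  {4,5,7,8}:4  {5,6,7,8}:6
  |U|=5: {0,2,3,6,7}:10  {0,2,4,5,8}:10  {0,2,5,7,8}:30  {0,2,6,7,8}:30  {1,2,4,5,8}:5  {1,4,5,7,8}:5  {2,3,6,7,8}:20  {2,4,5,7,8}:20  {2,5,6,7,8}:30  {3,5,6,7,8}:10  {4,5,6,7,8}:10
  |U|=6: {0,1,2,4,5,8}:15  {0,2,3,6,7,8}:60  {0,2,4,5,7,8}:60  {0,2,5,6,7,8}:90  {1,2,4,5,7,8}:30  {1,4,5,6,7,8}:15  {2,3,5,6,7,8}:60  {2,4,5,6,7,8}:60  {3,4,5,6,7,8}:20
  |U|=7: {0,1,2,4,5,7,8}:105  {0,2,3,5,6,7,8}:210  {0,2,4,5,6,7,8}:210  {1,2,4,5,6,7,8}:105  {1,3,4,5,6,7,8}:35  {2,3,4,5,6,7,8}:140
  start at 0(q): 280
  start at 1(p): 560
  start at 3(t): 420
sum over floor = 1260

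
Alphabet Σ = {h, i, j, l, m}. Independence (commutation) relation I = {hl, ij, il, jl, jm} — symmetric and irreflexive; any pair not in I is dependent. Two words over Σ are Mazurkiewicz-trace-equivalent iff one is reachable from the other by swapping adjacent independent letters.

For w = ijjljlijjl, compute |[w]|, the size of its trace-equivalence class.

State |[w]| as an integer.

2520

piece 0:i — minimal
piece 1:j — minimal
piece 2:j rests on {1:j}
piece 3:l — minimal
piece 4:j rests on {2:j}
piece 5:l rests on {3:l}
piece 6:i rests on {0:i}
piece 7:j rests on {4:j}
piece 8:j rests on {7:j}
piece 9:l rests on {5:l}
minimal pieces: {0:i, 1:j, 3:l}
ways to finish when only these pieces remain (= sum over removing one remaining piece with nothing left below it):
  1 left: {6}→1  {8}→1  {9}→1
  2 left: {0,6}→1  {5,9}→1  {6,8}→2  {6,9}→2  {7,8}→1  {8,9}→2
  3 left: {0,6,8}→3  {0,6,9}→3  {3,5,9}→1  {4,7,8}→1  {5,6,9}→3  {5,8,9}→3  {6,7,8}→3  {6,8,9}→6  {7,8,9}→3
  4 left: {0,5,6,9}→6  {0,6,7,8}→6  {0,6,8,9}→12  {2,4,7,8}→1  {3,5,6,9}→4  {3,5,8,9}→4  {4,6,7,8}→4  {4,7,8,9}→4  {5,6,8,9}→12  {5,7,8,9}→6  {6,7,8,9}→12
  5 left: {0,3,5,6,9}→10  {0,4,6,7,8}→10  {0,5,6,8,9}→30  {0,6,7,8,9}→30  {1,2,4,7,8}→1  {2,4,6,7,8}→5  {2,4,7,8,9}→5  {3,5,6,8,9}→20  {3,5,7,8,9}→10  {4,5,7,8,9}→10  {4,6,7,8,9}→20  {5,6,7,8,9}→30
  6 left: {0,2,4,6,7,8}→15  {0,3,5,6,8,9}→60  {0,4,6,7,8,9}→60  {0,5,6,7,8,9}→90  {1,2,4,6,7,8}→6  {1,2,4,7,8,9}→6  {2,4,5,7,8,9}→15  {2,4,6,7,8,9}→30  {3,4,5,7,8,9}→20  {3,5,6,7,8,9}→60  {4,5,6,7,8,9}→60
  7 left: {0,1,2,4,6,7,8}→21  {0,2,4,6,7,8,9}→105  {0,3,5,6,7,8,9}→210  {0,4,5,6,7,8,9}→210  {1,2,4,5,7,8,9}→21  {1,2,4,6,7,8,9}→42  {2,3,4,5,7,8,9}→35  {2,4,5,6,7,8,9}→105  {3,4,5,6,7,8,9}→140
  8 left: {0,1,2,4,6,7,8,9}→168  {0,2,4,5,6,7,8,9}→420  {0,3,4,5,6,7,8,9}→560  {1,2,3,4,5,7,8,9}→56  {1,2,4,5,6,7,8,9}→168  {2,3,4,5,6,7,8,9}→280
  placing 0:i first → 504 extensions
  placing 1:j first → 1260 extensions
  placing 3:l first → 756 extensions
total linear extensions = 2520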